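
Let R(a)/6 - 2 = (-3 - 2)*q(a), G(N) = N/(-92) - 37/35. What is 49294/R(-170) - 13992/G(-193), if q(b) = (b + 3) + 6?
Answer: -36331240981/2704257 ≈ -13435.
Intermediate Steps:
q(b) = 9 + b (q(b) = (3 + b) + 6 = 9 + b)
G(N) = -37/35 - N/92 (G(N) = N*(-1/92) - 37*1/35 = -N/92 - 37/35 = -37/35 - N/92)
R(a) = -258 - 30*a (R(a) = 12 + 6*((-3 - 2)*(9 + a)) = 12 + 6*(-5*(9 + a)) = 12 + 6*(-45 - 5*a) = 12 + (-270 - 30*a) = -258 - 30*a)
49294/R(-170) - 13992/G(-193) = 49294/(-258 - 30*(-170)) - 13992/(-37/35 - 1/92*(-193)) = 49294/(-258 + 5100) - 13992/(-37/35 + 193/92) = 49294/4842 - 13992/3351/3220 = 49294*(1/4842) - 13992*3220/3351 = 24647/2421 - 15018080/1117 = -36331240981/2704257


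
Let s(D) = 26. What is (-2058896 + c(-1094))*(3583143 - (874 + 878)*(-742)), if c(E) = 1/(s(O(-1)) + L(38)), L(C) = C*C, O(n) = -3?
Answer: -4926386815790371/490 ≈ -1.0054e+13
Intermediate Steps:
L(C) = C**2
c(E) = 1/1470 (c(E) = 1/(26 + 38**2) = 1/(26 + 1444) = 1/1470)
(-2058896 + c(-1094))*(3583143 - (874 + 878)*(-742)) = (-2058896 + 1/1470)*(3583143 - (874 + 878)*(-742)) = -3026577119*(3583143 - 1752*(-742))/1470 = -3026577119*(3583143 - 1*(-1299984))/1470 = -3026577119*(3583143 + 1299984)/1470 = -3026577119/1470*4883127 = -4926386815790371/490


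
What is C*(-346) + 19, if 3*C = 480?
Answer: -55341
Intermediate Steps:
C = 160 (C = (1/3)*480 = 160)
C*(-346) + 19 = 160*(-346) + 19 = -55360 + 19 = -55341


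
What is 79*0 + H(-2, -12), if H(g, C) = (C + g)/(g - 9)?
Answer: 14/11 ≈ 1.2727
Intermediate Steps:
H(g, C) = (C + g)/(-9 + g)
79*0 + H(-2, -12) = 79*0 + (-12 - 2)/(-9 - 2) = 0 - 14/(-11) = 0 - 1/11*(-14) = 0 + 14/11 = 14/11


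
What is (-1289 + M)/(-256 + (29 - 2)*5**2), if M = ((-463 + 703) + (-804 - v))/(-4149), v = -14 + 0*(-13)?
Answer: -5347511/1738431 ≈ -3.0761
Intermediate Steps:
v = -14 (v = -14 + 0 = -14)
M = 550/4149 (M = ((-463 + 703) + (-804 - 1*(-14)))/(-4149) = (240 + (-804 + 14))*(-1/4149) = (240 - 790)*(-1/4149) = -550*(-1/4149) = 550/4149 ≈ 0.13256)
(-1289 + M)/(-256 + (29 - 2)*5**2) = (-1289 + 550/4149)/(-256 + (29 - 2)*5**2) = -5347511/(4149*(-256 + 27*25)) = -5347511/(4149*(-256 + 675)) = -5347511/4149/419 = -5347511/4149*1/419 = -5347511/1738431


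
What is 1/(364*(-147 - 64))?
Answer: -1/76804 ≈ -1.3020e-5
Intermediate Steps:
1/(364*(-147 - 64)) = 1/(364*(-211)) = 1/(-76804) = -1/76804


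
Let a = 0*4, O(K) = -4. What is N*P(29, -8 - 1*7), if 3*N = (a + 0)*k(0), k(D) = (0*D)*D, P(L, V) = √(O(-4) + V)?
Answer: 0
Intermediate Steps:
P(L, V) = √(-4 + V)
k(D) = 0 (k(D) = 0*D = 0)
a = 0
N = 0 (N = ((0 + 0)*0)/3 = (0*0)/3 = (⅓)*0 = 0)
N*P(29, -8 - 1*7) = 0*√(-4 + (-8 - 1*7)) = 0*√(-4 + (-8 - 7)) = 0*√(-4 - 15) = 0*√(-19) = 0*(I*√19) = 0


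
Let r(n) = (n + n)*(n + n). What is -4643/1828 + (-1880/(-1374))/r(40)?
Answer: -255157801/100466880 ≈ -2.5397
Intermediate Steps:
r(n) = 4*n² (r(n) = (2*n)*(2*n) = 4*n²)
-4643/1828 + (-1880/(-1374))/r(40) = -4643/1828 + (-1880/(-1374))/((4*40²)) = -4643*1/1828 + (-1880*(-1/1374))/((4*1600)) = -4643/1828 + (940/687)/6400 = -4643/1828 + (940/687)*(1/6400) = -4643/1828 + 47/219840 = -255157801/100466880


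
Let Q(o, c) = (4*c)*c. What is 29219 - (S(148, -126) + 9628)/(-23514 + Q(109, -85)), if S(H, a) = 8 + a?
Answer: 78682012/2693 ≈ 29217.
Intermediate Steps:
Q(o, c) = 4*c²
29219 - (S(148, -126) + 9628)/(-23514 + Q(109, -85)) = 29219 - ((8 - 126) + 9628)/(-23514 + 4*(-85)²) = 29219 - (-118 + 9628)/(-23514 + 4*7225) = 29219 - 9510/(-23514 + 28900) = 29219 - 9510/5386 = 29219 - 1*4755/2693 = 29219 - 4755/2693 = 78682012/2693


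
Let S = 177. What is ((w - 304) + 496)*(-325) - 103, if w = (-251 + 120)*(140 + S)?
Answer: 13433772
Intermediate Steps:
w = -41527 (w = (-251 + 120)*(140 + 177) = -131*317 = -41527)
((w - 304) + 496)*(-325) - 103 = ((-41527 - 304) + 496)*(-325) - 103 = (-41831 + 496)*(-325) - 103 = -41335*(-325) - 103 = 13433875 - 103 = 13433772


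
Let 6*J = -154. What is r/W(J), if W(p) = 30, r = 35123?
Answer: 35123/30 ≈ 1170.8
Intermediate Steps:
J = -77/3 (J = (⅙)*(-154) = -77/3 ≈ -25.667)
r/W(J) = 35123/30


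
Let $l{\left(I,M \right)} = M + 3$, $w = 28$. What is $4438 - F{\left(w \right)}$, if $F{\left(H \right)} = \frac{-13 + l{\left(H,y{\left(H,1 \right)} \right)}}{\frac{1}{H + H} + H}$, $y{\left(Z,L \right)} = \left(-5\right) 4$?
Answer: $\frac{2321634}{523} \approx 4439.1$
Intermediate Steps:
$y{\left(Z,L \right)} = -20$
$l{\left(I,M \right)} = 3 + M$
$F{\left(H \right)} = - \frac{30}{H + \frac{1}{2 H}}$ ($F{\left(H \right)} = \frac{-13 + \left(3 - 20\right)}{\frac{1}{H + H} + H} = \frac{-13 - 17}{\frac{1}{2 H} + H} = - \frac{30}{\frac{1}{2 H} + H} = - \frac{30}{H + \frac{1}{2 H}}$)
$4438 - F{\left(w \right)} = 4438 - \left(-60\right) 28 \frac{1}{1 + 2 \cdot 28^{2}} = 4438 - \left(-60\right) 28 \frac{1}{1 + 2 \cdot 784} = 4438 - \left(-60\right) 28 \frac{1}{1 + 1568} = 4438 - \left(-60\right) 28 \cdot \frac{1}{1569} = 4438 - - \frac{560}{523} = 4438 + \frac{560}{523} = \frac{2321634}{523}$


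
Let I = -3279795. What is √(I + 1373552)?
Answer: I*√1906243 ≈ 1380.7*I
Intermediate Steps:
√(I + 1373552) = √(-3279795 + 1373552) = √(-1906243) = I*√1906243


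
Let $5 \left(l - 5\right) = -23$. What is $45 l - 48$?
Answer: $-30$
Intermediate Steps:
$l = \frac{2}{5}$ ($l = 5 + \frac{1}{5} \left(-23\right) = 5 - \frac{23}{5} = \frac{2}{5} \approx 0.4$)
$45 l - 48 = 45 \cdot \frac{2}{5} - 48 = 18 - 48 = -30$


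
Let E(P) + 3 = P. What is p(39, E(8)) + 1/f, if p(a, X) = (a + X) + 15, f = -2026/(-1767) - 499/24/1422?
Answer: 1362579427/22753865 ≈ 59.883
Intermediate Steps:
f = 22753865/20101392 (f = -2026*(-1/1767) - 499*1/24*(1/1422) = 2026/1767 - 499/24*1/1422 = 2026/1767 - 499/34128 = 22753865/20101392 ≈ 1.1320)
E(P) = -3 + P
p(a, X) = 15 + X + a (p(a, X) = (X + a) + 15 = 15 + X + a)
p(39, E(8)) + 1/f = (15 + (-3 + 8) + 39) + 1/(22753865/20101392) = (15 + 5 + 39) + 20101392/22753865 = 59 + 20101392/22753865 = 1362579427/22753865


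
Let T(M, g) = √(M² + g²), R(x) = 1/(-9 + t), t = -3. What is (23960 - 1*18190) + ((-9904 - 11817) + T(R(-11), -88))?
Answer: -15951 + √1115137/12 ≈ -15863.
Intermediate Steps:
R(x) = -1/12 (R(x) = 1/(-9 - 3) = 1/(-12) = -1/12)
(23960 - 1*18190) + ((-9904 - 11817) + T(R(-11), -88)) = (23960 - 1*18190) + ((-9904 - 11817) + √((-1/12)² + (-88)²)) = (23960 - 18190) + (-21721 + √(1/144 + 7744)) = 5770 + (-21721 + √(1115137/144)) = 5770 + (-21721 + √1115137/12) = -15951 + √1115137/12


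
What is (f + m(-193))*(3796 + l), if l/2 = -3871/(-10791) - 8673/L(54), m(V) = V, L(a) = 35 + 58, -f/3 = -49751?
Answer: 180017996533360/334521 ≈ 5.3814e+8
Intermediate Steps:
f = 149253 (f = -3*(-49751) = 149253)
L(a) = 93
l = -62153560/334521 (l = 2*(-3871/(-10791) - 8673/93) = 2*(-3871*(-1/10791) - 8673*1/93) = 2*(3871/10791 - 2891/31) = 2*(-31076780/334521) = -62153560/334521 ≈ -185.80)
(f + m(-193))*(3796 + l) = (149253 - 193)*(3796 - 62153560/334521) = 149060*(1207688156/334521) = 180017996533360/334521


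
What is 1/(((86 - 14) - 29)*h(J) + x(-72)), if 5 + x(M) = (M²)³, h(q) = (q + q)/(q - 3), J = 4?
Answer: 1/139314069843 ≈ 7.1780e-12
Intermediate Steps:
h(q) = 2*q/(-3 + q) (h(q) = (2*q)/(-3 + q) = 2*q/(-3 + q))
x(M) = -5 + M⁶ (x(M) = -5 + (M²)³ = -5 + M⁶)
1/(((86 - 14) - 29)*h(J) + x(-72)) = 1/(((86 - 14) - 29)*(2*4/(-3 + 4)) + (-5 + (-72)⁶)) = 1/((72 - 29)*(2*4/1) + (-5 + 139314069504)) = 1/(43*(2*4*1) + 139314069499) = 1/(43*8 + 139314069499) = 1/(344 + 139314069499) = 1/139314069843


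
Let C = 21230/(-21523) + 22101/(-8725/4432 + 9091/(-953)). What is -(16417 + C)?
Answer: -5054839715787083/348717346317 ≈ -14496.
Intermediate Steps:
C = -670052958699106/348717346317 (C = 21230*(-1/21523) + 22101/(-8725*1/4432 + 9091*(-1/953)) = -21230/21523 + 22101/(-8725/4432 - 9091/953) = -21230/21523 + 22101/(-48606237/4223696) = -21230/21523 + 22101*(-4223696/48606237) = -21230/21523 - 31115968432/16202079 = -670052958699106/348717346317 ≈ -1921.5)
-(16417 + C) = -(16417 - 670052958699106/348717346317) = -1*5054839715787083/348717346317 = -5054839715787083/348717346317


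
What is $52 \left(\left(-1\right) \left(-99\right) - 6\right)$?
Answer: $4836$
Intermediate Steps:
$52 \left(\left(-1\right) \left(-99\right) - 6\right) = 52 \left(99 - 6\right) = 52 \cdot 93 = 4836$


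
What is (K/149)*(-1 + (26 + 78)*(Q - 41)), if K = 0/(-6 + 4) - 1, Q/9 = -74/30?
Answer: 32869/745 ≈ 44.119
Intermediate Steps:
Q = -111/5 (Q = 9*(-74/30) = 9*(-74*1/30) = 9*(-37/15) = -111/5 ≈ -22.200)
K = -1 (K = 0/(-2) - 1 = 0*(-½) - 1 = 0 - 1 = -1)
(K/149)*(-1 + (26 + 78)*(Q - 41)) = (-1/149)*(-1 + (26 + 78)*(-111/5 - 41)) = (-1*1/149)*(-1 + 104*(-316/5)) = -(-1 - 32864/5)/149 = -1/149*(-32869/5) = 32869/745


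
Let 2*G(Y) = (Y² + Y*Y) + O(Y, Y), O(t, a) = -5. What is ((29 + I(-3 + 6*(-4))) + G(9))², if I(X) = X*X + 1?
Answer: 2805625/4 ≈ 7.0141e+5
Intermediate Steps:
I(X) = 1 + X² (I(X) = X² + 1 = 1 + X²)
G(Y) = -5/2 + Y² (G(Y) = ((Y² + Y*Y) - 5)/2 = ((Y² + Y²) - 5)/2 = (2*Y² - 5)/2 = (-5 + 2*Y²)/2 = -5/2 + Y²)
((29 + I(-3 + 6*(-4))) + G(9))² = ((29 + (1 + (-3 + 6*(-4))²)) + (-5/2 + 9²))² = ((29 + (1 + (-3 - 24)²)) + (-5/2 + 81))² = ((29 + (1 + (-27)²)) + 157/2)² = ((29 + (1 + 729)) + 157/2)² = ((29 + 730) + 157/2)² = (759 + 157/2)² = (1675/2)² = 2805625/4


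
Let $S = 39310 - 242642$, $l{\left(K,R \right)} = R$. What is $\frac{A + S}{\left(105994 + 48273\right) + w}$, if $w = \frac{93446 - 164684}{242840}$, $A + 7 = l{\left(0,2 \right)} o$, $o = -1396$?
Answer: $- \frac{25028426020}{18731063521} \approx -1.3362$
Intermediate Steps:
$S = -203332$
$A = -2799$ ($A = -7 + 2 \left(-1396\right) = -7 - 2792 = -2799$)
$w = - \frac{35619}{121420}$ ($w = \left(-71238\right) \frac{1}{242840} = - \frac{35619}{121420} \approx -0.29335$)
$\frac{A + S}{\left(105994 + 48273\right) + w} = \frac{-2799 - 203332}{\left(105994 + 48273\right) - \frac{35619}{121420}} = - \frac{206131}{154267 - \frac{35619}{121420}} = - \frac{206131}{\frac{18731063521}{121420}} = \left(-206131\right) \frac{121420}{18731063521} = - \frac{25028426020}{18731063521}$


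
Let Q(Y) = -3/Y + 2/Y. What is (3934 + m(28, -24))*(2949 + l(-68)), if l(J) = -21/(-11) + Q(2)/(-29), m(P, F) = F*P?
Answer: 3070669021/319 ≈ 9.6259e+6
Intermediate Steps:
Q(Y) = -1/Y
l(J) = 1229/638 (l(J) = -21/(-11) - 1/2/(-29) = -21*(-1/11) - 1*½*(-1/29) = 21/11 - ½*(-1/29) = 21/11 + 1/58 = 1229/638)
(3934 + m(28, -24))*(2949 + l(-68)) = (3934 - 24*28)*(2949 + 1229/638) = (3934 - 672)*(1882691/638) = 3262*(1882691/638) = 3070669021/319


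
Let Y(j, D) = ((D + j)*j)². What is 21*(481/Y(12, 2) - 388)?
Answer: -10950431/1344 ≈ -8147.6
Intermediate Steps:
Y(j, D) = j²*(D + j)² (Y(j, D) = (j*(D + j))² = j²*(D + j)²)
21*(481/Y(12, 2) - 388) = 21*(481/((12²*(2 + 12)²)) - 388) = 21*(481/((144*14²)) - 388) = 21*(481/((144*196)) - 388) = 21*(481/28224 - 388) = 21*(-10950431/28224) = -10950431/1344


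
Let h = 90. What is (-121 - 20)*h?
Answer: -12690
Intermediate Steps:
(-121 - 20)*h = (-121 - 20)*90 = -141*90 = -12690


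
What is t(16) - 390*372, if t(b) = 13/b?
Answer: -2321267/16 ≈ -1.4508e+5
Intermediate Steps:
t(16) - 390*372 = 13/16 - 390*372 = 13*(1/16) - 145080 = 13/16 - 145080 = -2321267/16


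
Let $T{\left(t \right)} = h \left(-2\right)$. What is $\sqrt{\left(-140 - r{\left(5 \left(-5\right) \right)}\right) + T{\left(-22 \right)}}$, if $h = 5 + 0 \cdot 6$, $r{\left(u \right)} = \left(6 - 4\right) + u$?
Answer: $i \sqrt{127} \approx 11.269 i$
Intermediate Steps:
$r{\left(u \right)} = 2 + u$
$h = 5$ ($h = 5 + 0 = 5$)
$T{\left(t \right)} = -10$ ($T{\left(t \right)} = 5 \left(-2\right) = -10$)
$\sqrt{\left(-140 - r{\left(5 \left(-5\right) \right)}\right) + T{\left(-22 \right)}} = \sqrt{\left(-140 - \left(2 + 5 \left(-5\right)\right)\right) - 10} = \sqrt{\left(-140 - \left(2 - 25\right)\right) - 10} = \sqrt{\left(-140 - -23\right) - 10} = \sqrt{\left(-140 + 23\right) - 10} = \sqrt{-117 - 10} = \sqrt{-127} = i \sqrt{127}$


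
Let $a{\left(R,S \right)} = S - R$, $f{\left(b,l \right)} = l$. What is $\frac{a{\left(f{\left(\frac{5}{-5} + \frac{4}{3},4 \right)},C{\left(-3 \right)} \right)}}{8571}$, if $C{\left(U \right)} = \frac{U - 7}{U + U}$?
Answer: $- \frac{7}{25713} \approx -0.00027224$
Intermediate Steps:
$C{\left(U \right)} = \frac{-7 + U}{2 U}$
$\frac{a{\left(f{\left(\frac{5}{-5} + \frac{4}{3},4 \right)},C{\left(-3 \right)} \right)}}{8571} = \frac{\frac{-7 - 3}{2 \left(-3\right)} - 4}{8571} = \left(\frac{1}{2} \left(- \frac{1}{3}\right) \left(-10\right) - 4\right) \frac{1}{8571} = \left(\frac{5}{3} - 4\right) \frac{1}{8571} = \left(- \frac{7}{3}\right) \frac{1}{8571} = - \frac{7}{25713}$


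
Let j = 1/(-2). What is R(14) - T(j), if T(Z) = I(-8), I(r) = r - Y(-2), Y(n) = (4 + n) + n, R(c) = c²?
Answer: 204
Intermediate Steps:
Y(n) = 4 + 2*n
j = -½ ≈ -0.50000
I(r) = r (I(r) = r - (4 + 2*(-2)) = r - (4 - 4) = r - 1*0 = r + 0 = r)
T(Z) = -8
R(14) - T(j) = 14² - 1*(-8) = 196 + 8 = 204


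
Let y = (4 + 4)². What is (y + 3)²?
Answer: 4489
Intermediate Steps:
y = 64 (y = 8² = 64)
(y + 3)² = (64 + 3)² = 67² = 4489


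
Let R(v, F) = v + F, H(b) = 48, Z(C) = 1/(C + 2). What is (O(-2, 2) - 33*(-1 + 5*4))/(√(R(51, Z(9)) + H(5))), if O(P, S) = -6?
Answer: -633*√11990/1090 ≈ -63.590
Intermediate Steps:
Z(C) = 1/(2 + C)
R(v, F) = F + v
(O(-2, 2) - 33*(-1 + 5*4))/(√(R(51, Z(9)) + H(5))) = (-6 - 33*(-1 + 5*4))/(√((1/(2 + 9) + 51) + 48)) = (-6 - 33*(-1 + 20))/(√((1/11 + 51) + 48)) = (-6 - 33*19)/(√((1/11 + 51) + 48)) = (-6 - 627)/(√(562/11 + 48)) = -633*√11990/1090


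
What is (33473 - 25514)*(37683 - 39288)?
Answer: -12774195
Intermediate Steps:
(33473 - 25514)*(37683 - 39288) = 7959*(-1605) = -12774195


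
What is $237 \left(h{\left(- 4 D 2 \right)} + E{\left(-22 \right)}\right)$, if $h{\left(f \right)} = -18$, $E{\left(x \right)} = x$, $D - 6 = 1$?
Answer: $-9480$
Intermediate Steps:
$D = 7$ ($D = 6 + 1 = 7$)
$237 \left(h{\left(- 4 D 2 \right)} + E{\left(-22 \right)}\right) = 237 \left(-18 - 22\right) = 237 \left(-40\right) = -9480$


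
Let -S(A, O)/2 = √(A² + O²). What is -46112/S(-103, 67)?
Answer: 11528*√15098/7549 ≈ 187.64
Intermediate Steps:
S(A, O) = -2*√(A² + O²)
-46112/S(-103, 67) = -46112*(-1/(2*√((-103)² + 67²))) = -46112*(-1/(2*√(10609 + 4489))) = -46112*(-√15098/30196) = -(-11528)*√15098/7549 = 11528*√15098/7549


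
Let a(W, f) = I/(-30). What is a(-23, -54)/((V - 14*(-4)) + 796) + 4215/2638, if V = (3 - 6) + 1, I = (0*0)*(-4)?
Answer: 4215/2638 ≈ 1.5978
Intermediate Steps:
I = 0 (I = 0*(-4) = 0)
a(W, f) = 0 (a(W, f) = 0/(-30) = 0*(-1/30) = 0)
V = -2 (V = -3 + 1 = -2)
a(-23, -54)/((V - 14*(-4)) + 796) + 4215/2638 = 0/((-2 - 14*(-4)) + 796) + 4215/2638 = 0/((-2 + 56) + 796) + 4215*(1/2638) = 0/(54 + 796) + 4215/2638 = 0/850 + 4215/2638 = 0*(1/850) + 4215/2638 = 0 + 4215/2638 = 4215/2638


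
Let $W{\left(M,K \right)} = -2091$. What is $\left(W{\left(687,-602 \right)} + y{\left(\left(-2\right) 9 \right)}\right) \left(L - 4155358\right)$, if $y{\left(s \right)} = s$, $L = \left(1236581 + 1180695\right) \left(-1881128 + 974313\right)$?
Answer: $4622983448347482$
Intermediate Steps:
$L = -2192022135940$ ($L = 2417276 \left(-906815\right) = -2192022135940$)
$\left(W{\left(687,-602 \right)} + y{\left(\left(-2\right) 9 \right)}\right) \left(L - 4155358\right) = \left(-2091 - 18\right) \left(-2192022135940 - 4155358\right) = \left(-2091 - 18\right) \left(-2192026291298\right) = \left(-2109\right) \left(-2192026291298\right) = 4622983448347482$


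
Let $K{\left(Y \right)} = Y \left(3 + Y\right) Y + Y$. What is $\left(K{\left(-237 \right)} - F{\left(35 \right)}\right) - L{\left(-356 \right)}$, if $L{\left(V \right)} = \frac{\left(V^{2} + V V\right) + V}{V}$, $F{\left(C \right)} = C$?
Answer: $-13143107$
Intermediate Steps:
$L{\left(V \right)} = \frac{V + 2 V^{2}}{V}$ ($L{\left(V \right)} = \frac{\left(V^{2} + V^{2}\right) + V}{V} = \frac{2 V^{2} + V}{V} = \frac{V + 2 V^{2}}{V}$)
$K{\left(Y \right)} = Y + Y^{2} \left(3 + Y\right)$ ($K{\left(Y \right)} = Y^{2} \left(3 + Y\right) + Y = Y + Y^{2} \left(3 + Y\right)$)
$\left(K{\left(-237 \right)} - F{\left(35 \right)}\right) - L{\left(-356 \right)} = \left(- 237 \left(1 + \left(-237\right)^{2} + 3 \left(-237\right)\right) - 35\right) - \left(1 + 2 \left(-356\right)\right) = \left(- 237 \left(1 + 56169 - 711\right) - 35\right) - \left(1 - 712\right) = \left(\left(-237\right) 55459 - 35\right) - -711 = \left(-13143783 - 35\right) + 711 = -13143818 + 711 = -13143107$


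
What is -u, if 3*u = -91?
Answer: 91/3 ≈ 30.333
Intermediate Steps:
u = -91/3 (u = (⅓)*(-91) = -91/3 ≈ -30.333)
-u = -1*(-91/3) = 91/3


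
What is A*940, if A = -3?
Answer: -2820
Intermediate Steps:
A*940 = -3*940 = -2820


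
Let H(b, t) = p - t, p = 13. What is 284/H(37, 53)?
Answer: -71/10 ≈ -7.1000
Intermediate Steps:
H(b, t) = 13 - t
284/H(37, 53) = 284/(13 - 1*53) = 284/(13 - 53) = 284/(-40) = 284*(-1/40) = -71/10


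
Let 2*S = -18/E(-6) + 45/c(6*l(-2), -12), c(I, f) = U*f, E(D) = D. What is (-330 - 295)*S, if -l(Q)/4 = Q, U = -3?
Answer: -10625/8 ≈ -1328.1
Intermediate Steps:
l(Q) = -4*Q
c(I, f) = -3*f
S = 17/8 (S = (-18/(-6) + 45/((-3*(-12))))/2 = (-18*(-⅙) + 45/36)/2 = (3 + 45*(1/36))/2 = (3 + 5/4)/2 = (½)*(17/4) = 17/8 ≈ 2.1250)
(-330 - 295)*S = (-330 - 295)*(17/8) = -625*17/8 = -10625/8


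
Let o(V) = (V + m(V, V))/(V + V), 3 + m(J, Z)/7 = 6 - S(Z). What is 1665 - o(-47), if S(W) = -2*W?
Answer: 77913/47 ≈ 1657.7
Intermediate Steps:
m(J, Z) = 21 + 14*Z (m(J, Z) = -21 + 7*(6 - (-2)*Z) = -21 + 7*(6 + 2*Z) = -21 + (42 + 14*Z) = 21 + 14*Z)
o(V) = (21 + 15*V)/(2*V) (o(V) = (V + (21 + 14*V))/(V + V) = (21 + 15*V)/((2*V)) = (21 + 15*V)*(1/(2*V)) = (21 + 15*V)/(2*V))
1665 - o(-47) = 1665 - 3*(7 + 5*(-47))/(2*(-47)) = 1665 - 3*(-1)*(7 - 235)/(2*47) = 1665 - 3*(-1)*(-228)/(2*47) = 1665 - 1*342/47 = 1665 - 342/47 = 77913/47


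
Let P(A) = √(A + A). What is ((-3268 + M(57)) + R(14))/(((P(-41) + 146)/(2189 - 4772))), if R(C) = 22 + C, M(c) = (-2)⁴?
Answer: 606405744/10699 - 4153464*I*√82/10699 ≈ 56679.0 - 3515.4*I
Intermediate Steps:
M(c) = 16
P(A) = √2*√A (P(A) = √(2*A) = √2*√A)
((-3268 + M(57)) + R(14))/(((P(-41) + 146)/(2189 - 4772))) = ((-3268 + 16) + (22 + 14))/(((√2*√(-41) + 146)/(2189 - 4772))) = (-3252 + 36)/(((√2*(I*√41) + 146)/(-2583))) = -3216*(-2583/(I*√82 + 146)) = -3216*(-2583/(146 + I*√82)) = -3216/(-146/2583 - I*√82/2583)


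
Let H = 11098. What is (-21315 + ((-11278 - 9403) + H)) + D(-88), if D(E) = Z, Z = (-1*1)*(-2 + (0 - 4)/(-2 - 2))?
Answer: -30897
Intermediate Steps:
Z = 1 (Z = -(-2 - 4/(-4)) = -(-2 - 4*(-¼)) = -(-2 + 1) = -1*(-1) = 1)
D(E) = 1
(-21315 + ((-11278 - 9403) + H)) + D(-88) = (-21315 + ((-11278 - 9403) + 11098)) + 1 = (-21315 + (-20681 + 11098)) + 1 = (-21315 - 9583) + 1 = -30898 + 1 = -30897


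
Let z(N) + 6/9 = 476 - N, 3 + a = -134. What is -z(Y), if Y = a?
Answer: -1837/3 ≈ -612.33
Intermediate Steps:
a = -137 (a = -3 - 134 = -137)
Y = -137
z(N) = 1426/3 - N (z(N) = -⅔ + (476 - N) = 1426/3 - N)
-z(Y) = -(1426/3 - 1*(-137)) = -(1426/3 + 137) = -1*1837/3 = -1837/3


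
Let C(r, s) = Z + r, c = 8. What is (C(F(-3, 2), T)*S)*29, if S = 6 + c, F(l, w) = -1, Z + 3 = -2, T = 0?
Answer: -2436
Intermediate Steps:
Z = -5 (Z = -3 - 2 = -5)
C(r, s) = -5 + r
S = 14 (S = 6 + 8 = 14)
(C(F(-3, 2), T)*S)*29 = ((-5 - 1)*14)*29 = -6*14*29 = -84*29 = -2436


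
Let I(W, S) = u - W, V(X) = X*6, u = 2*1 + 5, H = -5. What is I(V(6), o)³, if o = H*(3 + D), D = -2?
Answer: -24389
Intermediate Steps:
u = 7 (u = 2 + 5 = 7)
o = -5 (o = -5*(3 - 2) = -5*1 = -5)
V(X) = 6*X
I(W, S) = 7 - W
I(V(6), o)³ = (7 - 6*6)³ = (7 - 1*36)³ = (7 - 36)³ = (-29)³ = -24389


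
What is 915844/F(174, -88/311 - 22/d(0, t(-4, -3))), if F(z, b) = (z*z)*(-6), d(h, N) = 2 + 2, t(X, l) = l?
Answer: -228961/45414 ≈ -5.0416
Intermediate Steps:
d(h, N) = 4
F(z, b) = -6*z**2 (F(z, b) = z**2*(-6) = -6*z**2)
915844/F(174, -88/311 - 22/d(0, t(-4, -3))) = 915844/((-6*174**2)) = 915844/((-6*30276)) = 915844/(-181656) = 915844*(-1/181656) = -228961/45414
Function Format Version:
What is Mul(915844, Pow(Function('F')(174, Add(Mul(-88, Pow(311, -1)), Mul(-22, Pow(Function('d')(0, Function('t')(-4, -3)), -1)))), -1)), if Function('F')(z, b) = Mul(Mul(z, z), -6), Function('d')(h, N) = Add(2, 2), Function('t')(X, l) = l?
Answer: Rational(-228961, 45414) ≈ -5.0416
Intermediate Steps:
Function('d')(h, N) = 4
Function('F')(z, b) = Mul(-6, Pow(z, 2)) (Function('F')(z, b) = Mul(Pow(z, 2), -6) = Mul(-6, Pow(z, 2)))
Mul(915844, Pow(Function('F')(174, Add(Mul(-88, Pow(311, -1)), Mul(-22, Pow(Function('d')(0, Function('t')(-4, -3)), -1)))), -1)) = Mul(915844, Pow(Mul(-6, Pow(174, 2)), -1)) = Mul(915844, Pow(Mul(-6, 30276), -1)) = Mul(915844, Pow(-181656, -1)) = Mul(915844, Rational(-1, 181656)) = Rational(-228961, 45414)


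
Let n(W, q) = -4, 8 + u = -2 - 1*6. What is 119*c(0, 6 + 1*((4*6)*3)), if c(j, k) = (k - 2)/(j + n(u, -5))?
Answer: -2261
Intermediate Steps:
u = -16 (u = -8 + (-2 - 1*6) = -8 + (-2 - 6) = -8 - 8 = -16)
c(j, k) = (-2 + k)/(-4 + j) (c(j, k) = (k - 2)/(j - 4) = (-2 + k)/(-4 + j))
119*c(0, 6 + 1*((4*6)*3)) = 119*((-2 + (6 + 1*((4*6)*3)))/(-4 + 0)) = 119*((-2 + (6 + 1*(24*3)))/(-4)) = 119*(-(-2 + (6 + 1*72))/4) = 119*(-(-2 + (6 + 72))/4) = 119*(-(-2 + 78)/4) = 119*(-¼*76) = 119*(-19) = -2261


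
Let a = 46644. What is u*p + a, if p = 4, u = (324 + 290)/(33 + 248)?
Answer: 13109420/281 ≈ 46653.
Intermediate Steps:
u = 614/281 ≈ 2.1851
u*p + a = (614/281)*4 + 46644 = 2456/281 + 46644 = 13109420/281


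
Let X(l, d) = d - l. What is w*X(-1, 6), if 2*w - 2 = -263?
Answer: -1827/2 ≈ -913.50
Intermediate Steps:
w = -261/2 (w = 1 + (½)*(-263) = 1 - 263/2 = -261/2 ≈ -130.50)
w*X(-1, 6) = -261*(6 - 1*(-1))/2 = -261*(6 + 1)/2 = -261/2*7 = -1827/2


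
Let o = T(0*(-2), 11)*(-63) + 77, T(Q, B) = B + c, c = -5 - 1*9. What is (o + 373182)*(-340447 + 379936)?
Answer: 14747088072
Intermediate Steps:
c = -14 (c = -5 - 9 = -14)
T(Q, B) = -14 + B (T(Q, B) = B - 14 = -14 + B)
o = 266 (o = (-14 + 11)*(-63) + 77 = -3*(-63) + 77 = 189 + 77 = 266)
(o + 373182)*(-340447 + 379936) = (266 + 373182)*(-340447 + 379936) = 373448*39489 = 14747088072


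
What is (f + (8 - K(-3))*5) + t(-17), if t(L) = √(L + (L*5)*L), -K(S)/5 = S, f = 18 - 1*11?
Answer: -28 + 2*√357 ≈ 9.7889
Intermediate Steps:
f = 7 (f = 18 - 11 = 7)
K(S) = -5*S
t(L) = √(L + 5*L²) (t(L) = √(L + (5*L)*L) = √(L + 5*L²))
(f + (8 - K(-3))*5) + t(-17) = (7 + (8 - (-5)*(-3))*5) + √(-17*(1 + 5*(-17))) = (7 + (8 - 1*15)*5) + √(-17*(1 - 85)) = (7 + (8 - 15)*5) + √(-17*(-84)) = (7 - 7*5) + √1428 = (7 - 35) + 2*√357 = -28 + 2*√357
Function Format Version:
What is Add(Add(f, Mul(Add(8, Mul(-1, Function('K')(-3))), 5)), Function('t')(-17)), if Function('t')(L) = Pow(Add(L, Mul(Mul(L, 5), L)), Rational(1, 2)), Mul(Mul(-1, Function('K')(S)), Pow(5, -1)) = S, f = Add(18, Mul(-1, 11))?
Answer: Add(-28, Mul(2, Pow(357, Rational(1, 2)))) ≈ 9.7889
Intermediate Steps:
f = 7 (f = Add(18, -11) = 7)
Function('K')(S) = Mul(-5, S)
Function('t')(L) = Pow(Add(L, Mul(5, Pow(L, 2))), Rational(1, 2)) (Function('t')(L) = Pow(Add(L, Mul(Mul(5, L), L)), Rational(1, 2)) = Pow(Add(L, Mul(5, Pow(L, 2))), Rational(1, 2)))
Add(Add(f, Mul(Add(8, Mul(-1, Function('K')(-3))), 5)), Function('t')(-17)) = Add(Add(7, Mul(Add(8, Mul(-1, Mul(-5, -3))), 5)), Pow(Mul(-17, Add(1, Mul(5, -17))), Rational(1, 2))) = Add(Add(7, Mul(Add(8, Mul(-1, 15)), 5)), Pow(Mul(-17, Add(1, -85)), Rational(1, 2))) = Add(Add(7, Mul(Add(8, -15), 5)), Pow(Mul(-17, -84), Rational(1, 2))) = Add(Add(7, Mul(-7, 5)), Pow(1428, Rational(1, 2))) = Add(Add(7, -35), Mul(2, Pow(357, Rational(1, 2)))) = Add(-28, Mul(2, Pow(357, Rational(1, 2))))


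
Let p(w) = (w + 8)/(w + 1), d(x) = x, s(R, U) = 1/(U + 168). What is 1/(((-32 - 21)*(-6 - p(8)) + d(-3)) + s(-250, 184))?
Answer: 3168/1296425 ≈ 0.0024436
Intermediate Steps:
s(R, U) = 1/(168 + U)
p(w) = (8 + w)/(1 + w)
1/(((-32 - 21)*(-6 - p(8)) + d(-3)) + s(-250, 184)) = 1/(((-32 - 21)*(-6 - (8 + 8)/(1 + 8)) - 3) + 1/(168 + 184)) = 1/((-53*(-6 - 16/9) - 3) + 1/352) = 1/((-53*(-70/9) - 3) + 1/352) = 1/((3710/9 - 3) + 1/352) = 1/(3683/9 + 1/352) = 1/(1296425/3168) = 3168/1296425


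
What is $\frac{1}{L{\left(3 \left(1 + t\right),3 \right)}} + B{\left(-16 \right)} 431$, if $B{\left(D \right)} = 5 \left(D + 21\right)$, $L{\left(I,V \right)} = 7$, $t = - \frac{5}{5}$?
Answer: $\frac{75426}{7} \approx 10775.0$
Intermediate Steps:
$t = -1$ ($t = \left(-5\right) \frac{1}{5} = -1$)
$B{\left(D \right)} = 105 + 5 D$ ($B{\left(D \right)} = 5 \left(21 + D\right) = 105 + 5 D$)
$\frac{1}{L{\left(3 \left(1 + t\right),3 \right)}} + B{\left(-16 \right)} 431 = \frac{1}{7} + \left(105 + 5 \left(-16\right)\right) 431 = \frac{1}{7} + \left(105 - 80\right) 431 = \frac{1}{7} + 25 \cdot 431 = \frac{1}{7} + 10775 = \frac{75426}{7}$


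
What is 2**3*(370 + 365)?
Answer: 5880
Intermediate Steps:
2**3*(370 + 365) = 8*735 = 5880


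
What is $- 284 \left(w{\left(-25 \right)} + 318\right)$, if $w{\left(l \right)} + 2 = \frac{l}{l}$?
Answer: $-90028$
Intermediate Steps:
$w{\left(l \right)} = -1$ ($w{\left(l \right)} = -2 + \frac{l}{l} = -2 + 1 = -1$)
$- 284 \left(w{\left(-25 \right)} + 318\right) = - 284 \left(-1 + 318\right) = \left(-284\right) 317 = -90028$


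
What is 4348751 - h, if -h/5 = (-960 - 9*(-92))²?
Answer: 4435871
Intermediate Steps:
h = -87120 (h = -5*(-960 - 9*(-92))² = -5*(-960 + 828)² = -5*(-132)² = -5*17424 = -87120)
4348751 - h = 4348751 - 1*(-87120) = 4348751 + 87120 = 4435871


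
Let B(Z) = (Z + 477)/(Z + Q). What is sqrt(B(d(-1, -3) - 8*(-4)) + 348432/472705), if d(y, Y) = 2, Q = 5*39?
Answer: sqrt(34785221214283435)/108249445 ≈ 1.7229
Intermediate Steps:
Q = 195
B(Z) = (477 + Z)/(195 + Z) (B(Z) = (Z + 477)/(Z + 195) = (477 + Z)/(195 + Z))
sqrt(B(d(-1, -3) - 8*(-4)) + 348432/472705) = sqrt((477 + (2 - 8*(-4)))/(195 + (2 - 8*(-4))) + 348432/472705) = sqrt((477 + (2 + 32))/(195 + (2 + 32)) + 348432*(1/472705)) = sqrt((477 + 34)/(195 + 34) + 348432/472705) = sqrt(511/229 + 348432/472705) = sqrt(321343183/108249445) = sqrt(34785221214283435)/108249445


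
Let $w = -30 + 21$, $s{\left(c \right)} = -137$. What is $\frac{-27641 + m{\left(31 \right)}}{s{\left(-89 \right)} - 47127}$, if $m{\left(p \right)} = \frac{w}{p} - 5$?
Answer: $\frac{857035}{1465184} \approx 0.58493$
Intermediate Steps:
$w = -9$
$m{\left(p \right)} = -5 - \frac{9}{p}$ ($m{\left(p \right)} = - \frac{9}{p} - 5 = -5 - \frac{9}{p}$)
$\frac{-27641 + m{\left(31 \right)}}{s{\left(-89 \right)} - 47127} = \frac{-27641 - \left(5 + \frac{9}{31}\right)}{-137 - 47127} = \frac{-27641 - \frac{164}{31}}{-47264} = \left(-27641 - \frac{164}{31}\right) \left(- \frac{1}{47264}\right) = \left(- \frac{857035}{31}\right) \left(- \frac{1}{47264}\right) = \frac{857035}{1465184}$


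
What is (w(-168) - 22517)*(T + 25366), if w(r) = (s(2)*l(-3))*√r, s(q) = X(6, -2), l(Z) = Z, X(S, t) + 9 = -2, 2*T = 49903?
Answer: -2265998295/2 + 3320955*I*√42 ≈ -1.133e+9 + 2.1522e+7*I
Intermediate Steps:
T = 49903/2 (T = (½)*49903 = 49903/2 ≈ 24952.)
X(S, t) = -11 (X(S, t) = -9 - 2 = -11)
s(q) = -11
w(r) = 33*√r (w(r) = (-11*(-3))*√r = 33*√r)
(w(-168) - 22517)*(T + 25366) = (33*√(-168) - 22517)*(49903/2 + 25366) = (33*(2*I*√42) - 22517)*(100635/2) = (66*I*√42 - 22517)*(100635/2) = (-22517 + 66*I*√42)*(100635/2) = -2265998295/2 + 3320955*I*√42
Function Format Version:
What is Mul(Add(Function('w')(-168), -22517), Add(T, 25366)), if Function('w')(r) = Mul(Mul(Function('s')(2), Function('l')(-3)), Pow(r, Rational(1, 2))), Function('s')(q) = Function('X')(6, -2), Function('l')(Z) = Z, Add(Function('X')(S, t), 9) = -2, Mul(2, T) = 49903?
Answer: Add(Rational(-2265998295, 2), Mul(3320955, I, Pow(42, Rational(1, 2)))) ≈ Add(-1.1330e+9, Mul(2.1522e+7, I))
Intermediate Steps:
T = Rational(49903, 2) (T = Mul(Rational(1, 2), 49903) = Rational(49903, 2) ≈ 24952.)
Function('X')(S, t) = -11 (Function('X')(S, t) = Add(-9, -2) = -11)
Function('s')(q) = -11
Function('w')(r) = Mul(33, Pow(r, Rational(1, 2))) (Function('w')(r) = Mul(Mul(-11, -3), Pow(r, Rational(1, 2))) = Mul(33, Pow(r, Rational(1, 2))))
Mul(Add(Function('w')(-168), -22517), Add(T, 25366)) = Mul(Add(Mul(33, Pow(-168, Rational(1, 2))), -22517), Add(Rational(49903, 2), 25366)) = Mul(Add(Mul(33, Mul(2, I, Pow(42, Rational(1, 2)))), -22517), Rational(100635, 2)) = Mul(Add(Mul(66, I, Pow(42, Rational(1, 2))), -22517), Rational(100635, 2)) = Mul(Add(-22517, Mul(66, I, Pow(42, Rational(1, 2)))), Rational(100635, 2)) = Add(Rational(-2265998295, 2), Mul(3320955, I, Pow(42, Rational(1, 2))))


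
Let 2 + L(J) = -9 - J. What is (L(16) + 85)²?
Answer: 3364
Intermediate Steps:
L(J) = -11 - J (L(J) = -2 + (-9 - J) = -11 - J)
(L(16) + 85)² = ((-11 - 1*16) + 85)² = ((-11 - 16) + 85)² = (-27 + 85)² = 58² = 3364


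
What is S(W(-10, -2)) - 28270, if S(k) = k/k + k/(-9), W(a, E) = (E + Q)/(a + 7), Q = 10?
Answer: -763255/27 ≈ -28269.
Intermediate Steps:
W(a, E) = (10 + E)/(7 + a) (W(a, E) = (E + 10)/(a + 7) = (10 + E)/(7 + a))
S(k) = 1 - k/9 (S(k) = 1 + k*(-⅑) = 1 - k/9)
S(W(-10, -2)) - 28270 = (1 - (10 - 2)/(9*(7 - 10))) - 28270 = (1 - 8/(9*(-3))) - 28270 = (1 - (-1)*8/27) - 28270 = (1 - ⅑*(-8/3)) - 28270 = (1 + 8/27) - 28270 = 35/27 - 28270 = -763255/27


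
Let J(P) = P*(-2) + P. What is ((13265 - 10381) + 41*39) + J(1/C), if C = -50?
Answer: 224151/50 ≈ 4483.0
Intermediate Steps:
J(P) = -P (J(P) = -2*P + P = -P)
((13265 - 10381) + 41*39) + J(1/C) = ((13265 - 10381) + 41*39) - 1/(-50) = (2884 + 1599) - 1*(-1/50) = 4483 + 1/50 = 224151/50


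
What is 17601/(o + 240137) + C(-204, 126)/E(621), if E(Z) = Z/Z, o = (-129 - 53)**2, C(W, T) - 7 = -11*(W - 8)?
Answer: 213058360/91087 ≈ 2339.1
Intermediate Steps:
C(W, T) = 95 - 11*W (C(W, T) = 7 - 11*(W - 8) = 7 - 11*(-8 + W) = 7 + (88 - 11*W) = 95 - 11*W)
o = 33124 (o = (-182)**2 = 33124)
E(Z) = 1
17601/(o + 240137) + C(-204, 126)/E(621) = 17601/(33124 + 240137) + (95 - 11*(-204))/1 = 17601/273261 + (95 + 2244)*1 = 17601*(1/273261) + 2339*1 = 5867/91087 + 2339 = 213058360/91087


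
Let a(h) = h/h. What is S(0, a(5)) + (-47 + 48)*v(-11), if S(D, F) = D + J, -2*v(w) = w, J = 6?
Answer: 23/2 ≈ 11.500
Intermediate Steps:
a(h) = 1
v(w) = -w/2
S(D, F) = 6 + D (S(D, F) = D + 6 = 6 + D)
S(0, a(5)) + (-47 + 48)*v(-11) = (6 + 0) + (-47 + 48)*(-½*(-11)) = 6 + 1*(11/2) = 6 + 11/2 = 23/2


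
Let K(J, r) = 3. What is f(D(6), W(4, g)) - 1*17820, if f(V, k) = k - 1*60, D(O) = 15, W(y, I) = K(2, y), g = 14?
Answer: -17877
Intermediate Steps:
W(y, I) = 3
f(V, k) = -60 + k (f(V, k) = k - 60 = -60 + k)
f(D(6), W(4, g)) - 1*17820 = (-60 + 3) - 1*17820 = -57 - 17820 = -17877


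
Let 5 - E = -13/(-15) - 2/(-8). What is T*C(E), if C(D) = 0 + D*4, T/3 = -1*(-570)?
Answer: 26562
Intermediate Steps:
E = 233/60 (E = 5 - (-13/(-15) - 2/(-8)) = 5 - (-13*(-1/15) - 2*(-⅛)) = 5 - (13/15 + ¼) = 5 - 1*67/60 = 5 - 67/60 = 233/60 ≈ 3.8833)
T = 1710 (T = 3*(-1*(-570)) = 3*570 = 1710)
C(D) = 4*D (C(D) = 0 + 4*D = 4*D)
T*C(E) = 1710*(4*(233/60)) = 1710*(233/15) = 26562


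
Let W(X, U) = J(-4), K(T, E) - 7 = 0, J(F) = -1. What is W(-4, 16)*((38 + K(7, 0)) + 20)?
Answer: -65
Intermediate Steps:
K(T, E) = 7 (K(T, E) = 7 + 0 = 7)
W(X, U) = -1
W(-4, 16)*((38 + K(7, 0)) + 20) = -((38 + 7) + 20) = -(45 + 20) = -1*65 = -65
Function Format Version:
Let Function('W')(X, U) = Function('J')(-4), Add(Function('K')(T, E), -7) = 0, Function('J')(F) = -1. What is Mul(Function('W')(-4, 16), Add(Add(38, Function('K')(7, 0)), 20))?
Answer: -65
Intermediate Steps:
Function('K')(T, E) = 7 (Function('K')(T, E) = Add(7, 0) = 7)
Function('W')(X, U) = -1
Mul(Function('W')(-4, 16), Add(Add(38, Function('K')(7, 0)), 20)) = Mul(-1, Add(Add(38, 7), 20)) = Mul(-1, Add(45, 20)) = Mul(-1, 65) = -65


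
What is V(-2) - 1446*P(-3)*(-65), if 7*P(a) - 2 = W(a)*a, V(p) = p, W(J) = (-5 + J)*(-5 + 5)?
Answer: 187966/7 ≈ 26852.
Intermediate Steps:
W(J) = 0 (W(J) = (-5 + J)*0 = 0)
P(a) = 2/7 (P(a) = 2/7 + (0*a)/7 = 2/7 + (⅐)*0 = 2/7 + 0 = 2/7)
V(-2) - 1446*P(-3)*(-65) = -2 - 2892*(-65)/7 = -2 - 1446*(-130/7) = -2 + 187980/7 = 187966/7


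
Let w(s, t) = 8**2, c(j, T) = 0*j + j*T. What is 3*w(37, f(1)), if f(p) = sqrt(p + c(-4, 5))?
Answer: 192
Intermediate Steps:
c(j, T) = T*j (c(j, T) = 0 + T*j = T*j)
f(p) = sqrt(-20 + p) (f(p) = sqrt(p + 5*(-4)) = sqrt(p - 20) = sqrt(-20 + p))
w(s, t) = 64
3*w(37, f(1)) = 3*64 = 192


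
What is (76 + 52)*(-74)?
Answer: -9472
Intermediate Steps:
(76 + 52)*(-74) = 128*(-74) = -9472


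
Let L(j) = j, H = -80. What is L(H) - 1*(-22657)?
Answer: 22577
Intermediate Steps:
L(H) - 1*(-22657) = -80 - 1*(-22657) = -80 + 22657 = 22577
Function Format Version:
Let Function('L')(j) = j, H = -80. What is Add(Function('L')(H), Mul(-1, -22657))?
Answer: 22577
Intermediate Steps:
Add(Function('L')(H), Mul(-1, -22657)) = Add(-80, Mul(-1, -22657)) = Add(-80, 22657) = 22577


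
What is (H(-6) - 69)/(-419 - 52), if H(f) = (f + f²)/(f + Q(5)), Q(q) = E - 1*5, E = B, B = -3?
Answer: 166/1099 ≈ 0.15105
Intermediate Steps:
E = -3
Q(q) = -8 (Q(q) = -3 - 1*5 = -3 - 5 = -8)
H(f) = (f + f²)/(-8 + f) (H(f) = (f + f²)/(f - 8) = (f + f²)/(-8 + f))
(H(-6) - 69)/(-419 - 52) = (-6*(1 - 6)/(-8 - 6) - 69)/(-419 - 52) = (-6*(-5)/(-14) - 69)/(-471) = (-6*(-1/14)*(-5) - 69)*(-1/471) = (-15/7 - 69)*(-1/471) = -498/7*(-1/471) = 166/1099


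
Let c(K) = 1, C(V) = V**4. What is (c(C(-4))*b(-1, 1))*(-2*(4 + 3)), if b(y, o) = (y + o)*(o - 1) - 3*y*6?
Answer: -252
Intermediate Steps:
b(y, o) = -18*y + (-1 + o)*(o + y) (b(y, o) = (o + y)*(-1 + o) - 18*y = (-1 + o)*(o + y) - 18*y = -18*y + (-1 + o)*(o + y))
(c(C(-4))*b(-1, 1))*(-2*(4 + 3)) = (1*(1**2 - 1*1 - 19*(-1) + 1*(-1)))*(-2*(4 + 3)) = (1*(1 - 1 + 19 - 1))*(-2*7) = (1*18)*(-14) = 18*(-14) = -252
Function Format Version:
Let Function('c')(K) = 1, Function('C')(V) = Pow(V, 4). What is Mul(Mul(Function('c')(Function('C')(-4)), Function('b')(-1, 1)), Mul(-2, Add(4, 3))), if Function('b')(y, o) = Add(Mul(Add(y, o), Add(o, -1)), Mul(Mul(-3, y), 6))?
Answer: -252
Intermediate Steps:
Function('b')(y, o) = Add(Mul(-18, y), Mul(Add(-1, o), Add(o, y))) (Function('b')(y, o) = Add(Mul(Add(o, y), Add(-1, o)), Mul(-18, y)) = Add(Mul(Add(-1, o), Add(o, y)), Mul(-18, y)) = Add(Mul(-18, y), Mul(Add(-1, o), Add(o, y))))
Mul(Mul(Function('c')(Function('C')(-4)), Function('b')(-1, 1)), Mul(-2, Add(4, 3))) = Mul(Mul(1, Add(Pow(1, 2), Mul(-1, 1), Mul(-19, -1), Mul(1, -1))), Mul(-2, Add(4, 3))) = Mul(Mul(1, Add(1, -1, 19, -1)), Mul(-2, 7)) = Mul(Mul(1, 18), -14) = Mul(18, -14) = -252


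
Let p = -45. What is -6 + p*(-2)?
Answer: 84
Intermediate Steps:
-6 + p*(-2) = -6 - 45*(-2) = -6 + 90 = 84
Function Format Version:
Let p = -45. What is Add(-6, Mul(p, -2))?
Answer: 84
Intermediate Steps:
Add(-6, Mul(p, -2)) = Add(-6, Mul(-45, -2)) = Add(-6, 90) = 84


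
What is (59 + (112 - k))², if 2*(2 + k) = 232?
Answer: 3249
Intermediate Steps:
k = 114 (k = -2 + (½)*232 = -2 + 116 = 114)
(59 + (112 - k))² = (59 + (112 - 1*114))² = (59 + (112 - 114))² = (59 - 2)² = 57² = 3249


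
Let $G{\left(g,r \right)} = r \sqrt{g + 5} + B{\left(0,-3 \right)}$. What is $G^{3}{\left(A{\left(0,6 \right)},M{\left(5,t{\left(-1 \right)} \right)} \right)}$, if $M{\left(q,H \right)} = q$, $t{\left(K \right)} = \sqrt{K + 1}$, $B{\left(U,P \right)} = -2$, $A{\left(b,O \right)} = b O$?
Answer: $-758 + 685 \sqrt{5} \approx 773.71$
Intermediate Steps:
$A{\left(b,O \right)} = O b$
$t{\left(K \right)} = \sqrt{1 + K}$
$G{\left(g,r \right)} = -2 + r \sqrt{5 + g}$ ($G{\left(g,r \right)} = r \sqrt{g + 5} - 2 = r \sqrt{5 + g} - 2 = -2 + r \sqrt{5 + g}$)
$G^{3}{\left(A{\left(0,6 \right)},M{\left(5,t{\left(-1 \right)} \right)} \right)} = \left(-2 + 5 \sqrt{5 + 6 \cdot 0}\right)^{3} = \left(-2 + 5 \sqrt{5 + 0}\right)^{3} = \left(-2 + 5 \sqrt{5}\right)^{3}$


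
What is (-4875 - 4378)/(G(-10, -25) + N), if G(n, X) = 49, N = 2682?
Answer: -9253/2731 ≈ -3.3881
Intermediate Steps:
(-4875 - 4378)/(G(-10, -25) + N) = (-4875 - 4378)/(49 + 2682) = -9253/2731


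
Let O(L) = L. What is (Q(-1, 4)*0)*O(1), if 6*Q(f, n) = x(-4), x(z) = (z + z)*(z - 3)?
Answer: 0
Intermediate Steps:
x(z) = 2*z*(-3 + z) (x(z) = (2*z)*(-3 + z) = 2*z*(-3 + z))
Q(f, n) = 28/3 (Q(f, n) = (2*(-4)*(-3 - 4))/6 = (2*(-4)*(-7))/6 = (⅙)*56 = 28/3)
(Q(-1, 4)*0)*O(1) = ((28/3)*0)*1 = 0*1 = 0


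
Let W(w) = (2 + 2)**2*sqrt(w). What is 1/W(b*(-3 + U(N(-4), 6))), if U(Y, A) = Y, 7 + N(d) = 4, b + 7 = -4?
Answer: sqrt(66)/1056 ≈ 0.0076932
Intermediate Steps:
b = -11 (b = -7 - 4 = -11)
N(d) = -3 (N(d) = -7 + 4 = -3)
W(w) = 16*sqrt(w) (W(w) = 4**2*sqrt(w) = 16*sqrt(w))
1/W(b*(-3 + U(N(-4), 6))) = 1/(16*sqrt(-11*(-3 - 3))) = 1/(16*sqrt(-11*(-6))) = 1/(16*sqrt(66)) = sqrt(66)/1056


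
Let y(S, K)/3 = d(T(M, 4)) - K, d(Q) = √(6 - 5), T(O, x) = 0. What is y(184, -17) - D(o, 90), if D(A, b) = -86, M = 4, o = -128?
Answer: 140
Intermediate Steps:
d(Q) = 1 (d(Q) = √1 = 1)
y(S, K) = 3 - 3*K (y(S, K) = 3*(1 - K) = 3 - 3*K)
y(184, -17) - D(o, 90) = (3 - 3*(-17)) - 1*(-86) = (3 + 51) + 86 = 54 + 86 = 140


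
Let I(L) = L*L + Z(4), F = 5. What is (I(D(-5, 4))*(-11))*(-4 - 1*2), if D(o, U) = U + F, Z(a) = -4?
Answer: 5082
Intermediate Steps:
D(o, U) = 5 + U (D(o, U) = U + 5 = 5 + U)
I(L) = -4 + L² (I(L) = L*L - 4 = L² - 4 = -4 + L²)
(I(D(-5, 4))*(-11))*(-4 - 1*2) = ((-4 + (5 + 4)²)*(-11))*(-4 - 1*2) = ((-4 + 9²)*(-11))*(-4 - 2) = ((-4 + 81)*(-11))*(-6) = (77*(-11))*(-6) = -847*(-6) = 5082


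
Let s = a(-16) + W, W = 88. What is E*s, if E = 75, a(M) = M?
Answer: 5400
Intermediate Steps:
s = 72 (s = -16 + 88 = 72)
E*s = 75*72 = 5400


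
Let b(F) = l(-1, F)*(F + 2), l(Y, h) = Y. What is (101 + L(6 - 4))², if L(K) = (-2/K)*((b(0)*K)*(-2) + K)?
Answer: 8281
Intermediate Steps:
b(F) = -2 - F (b(F) = -(F + 2) = -(2 + F) = -2 - F)
L(K) = -10 (L(K) = (-2/K)*(((-2 - 1*0)*K)*(-2) + K) = (-2/K)*(((-2 + 0)*K)*(-2) + K) = (-2/K)*(-2*K*(-2) + K) = (-2/K)*(4*K + K) = (-2/K)*(5*K) = -10)
(101 + L(6 - 4))² = (101 - 10)² = 91² = 8281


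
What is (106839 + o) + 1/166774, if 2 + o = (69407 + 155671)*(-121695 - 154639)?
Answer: -10372775303934409/166774 ≈ -6.2197e+10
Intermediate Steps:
o = -62196704054 (o = -2 + (69407 + 155671)*(-121695 - 154639) = -2 + 225078*(-276334) = -2 - 62196704052 = -62196704054)
(106839 + o) + 1/166774 = (106839 - 62196704054) + 1/166774 = -62196597215 + 1/166774 = -10372775303934409/166774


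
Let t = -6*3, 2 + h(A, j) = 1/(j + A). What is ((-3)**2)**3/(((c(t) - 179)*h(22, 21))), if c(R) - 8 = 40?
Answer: 31347/11135 ≈ 2.8152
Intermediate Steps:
h(A, j) = -2 + 1/(A + j) (h(A, j) = -2 + 1/(j + A) = -2 + 1/(A + j))
t = -18
c(R) = 48 (c(R) = 8 + 40 = 48)
((-3)**2)**3/(((c(t) - 179)*h(22, 21))) = ((-3)**2)**3/(((48 - 179)*((1 - 2*22 - 2*21)/(22 + 21)))) = 9**3/((-131*(1 - 44 - 42)/43)) = 729/((-131*(-85)/43)) = 729/((-131*(-85/43))) = 729/(11135/43) = 729*(43/11135) = 31347/11135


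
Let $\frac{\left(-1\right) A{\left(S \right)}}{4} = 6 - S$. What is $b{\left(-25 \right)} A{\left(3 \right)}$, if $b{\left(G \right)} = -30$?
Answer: $360$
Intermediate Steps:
$A{\left(S \right)} = -24 + 4 S$ ($A{\left(S \right)} = - 4 \left(6 - S\right) = -24 + 4 S$)
$b{\left(-25 \right)} A{\left(3 \right)} = - 30 \left(-24 + 4 \cdot 3\right) = - 30 \left(-24 + 12\right) = \left(-30\right) \left(-12\right) = 360$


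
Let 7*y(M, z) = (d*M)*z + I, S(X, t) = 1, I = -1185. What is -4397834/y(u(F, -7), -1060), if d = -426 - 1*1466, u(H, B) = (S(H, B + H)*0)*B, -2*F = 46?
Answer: 30784838/1185 ≈ 25979.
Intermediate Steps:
F = -23 (F = -½*46 = -23)
u(H, B) = 0 (u(H, B) = (1*0)*B = 0*B = 0)
d = -1892 (d = -426 - 1466 = -1892)
y(M, z) = -1185/7 - 1892*M*z/7 (y(M, z) = ((-1892*M)*z - 1185)/7 = (-1892*M*z - 1185)/7 = (-1185 - 1892*M*z)/7 = -1185/7 - 1892*M*z/7)
-4397834/y(u(F, -7), -1060) = -4397834/(-1185/7 - 1892/7*0*(-1060)) = -4397834/(-1185/7 + 0) = -4397834/(-1185/7) = -4397834*(-7/1185) = 30784838/1185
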